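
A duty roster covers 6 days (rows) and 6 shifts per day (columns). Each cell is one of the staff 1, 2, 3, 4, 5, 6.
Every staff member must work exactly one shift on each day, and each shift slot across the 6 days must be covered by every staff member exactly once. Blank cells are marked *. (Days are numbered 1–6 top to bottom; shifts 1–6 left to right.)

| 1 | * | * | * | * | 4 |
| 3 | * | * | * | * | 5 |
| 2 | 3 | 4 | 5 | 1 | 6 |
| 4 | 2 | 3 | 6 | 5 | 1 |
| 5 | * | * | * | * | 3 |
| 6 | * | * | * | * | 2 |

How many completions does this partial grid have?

20

Day 1, shift 2: eliminating its day and shift leaves {5, 6}.
Day 1, shift 3: eliminating its day and shift leaves {2, 5, 6}.
Day 1, shift 4: eliminating its day and shift leaves {2, 3}.
Day 1, shift 5: eliminating its day and shift leaves {2, 3, 6}.
Day 2, shift 2: eliminating its day and shift leaves {1, 4, 6}.
Day 2, shift 3: eliminating its day and shift leaves {1, 2, 6}.
Day 2, shift 4: eliminating its day and shift leaves {1, 2, 4}.
Day 2, shift 5: eliminating its day and shift leaves {2, 4, 6}.
Day 5, shift 2: eliminating its day and shift leaves {1, 4, 6}.
Day 5, shift 3: eliminating its day and shift leaves {1, 2, 6}.
Day 5, shift 4: eliminating its day and shift leaves {1, 2, 4}.
Day 5, shift 5: eliminating its day and shift leaves {2, 4, 6}.
Day 6, shift 2: eliminating its day and shift leaves {1, 4, 5}.
Day 6, shift 3: eliminating its day and shift leaves {1, 5}.
Day 6, shift 4: eliminating its day and shift leaves {1, 3, 4}.
Day 6, shift 5: eliminating its day and shift leaves {3, 4}.
Enumerating the assignments across these blanks that avoid any day or shift repeat gives 20 completions.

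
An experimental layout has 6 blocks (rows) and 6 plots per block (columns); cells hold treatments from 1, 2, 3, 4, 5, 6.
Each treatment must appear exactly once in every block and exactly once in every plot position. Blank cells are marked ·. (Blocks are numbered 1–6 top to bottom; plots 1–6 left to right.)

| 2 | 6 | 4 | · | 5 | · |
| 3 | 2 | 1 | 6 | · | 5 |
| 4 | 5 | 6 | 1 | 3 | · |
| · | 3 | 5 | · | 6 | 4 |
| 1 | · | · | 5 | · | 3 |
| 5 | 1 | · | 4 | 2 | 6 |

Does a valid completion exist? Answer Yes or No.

Block 4, plot 1: block 4 together with plot 1 already contain {1, 2, 3, 4, 5, 6} — every symbol — so nothing can go there. The grid has no valid completion.

No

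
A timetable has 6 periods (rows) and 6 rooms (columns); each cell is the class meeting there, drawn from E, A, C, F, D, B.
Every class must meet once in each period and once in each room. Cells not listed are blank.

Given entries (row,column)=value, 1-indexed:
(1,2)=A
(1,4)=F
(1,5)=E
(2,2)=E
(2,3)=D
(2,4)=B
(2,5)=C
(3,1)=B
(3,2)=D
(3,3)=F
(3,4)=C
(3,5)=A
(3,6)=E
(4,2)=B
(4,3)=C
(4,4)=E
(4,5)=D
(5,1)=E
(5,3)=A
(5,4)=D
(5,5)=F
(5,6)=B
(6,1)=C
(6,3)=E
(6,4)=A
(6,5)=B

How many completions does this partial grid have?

2

Period 1, room 1: eliminating its period and room leaves {D}.
Period 1, room 3: eliminating its period and room leaves {B}.
Period 1, room 6: eliminating its period and room leaves {C, D}.
Period 2, room 1: eliminating its period and room leaves {A, F}.
Period 2, room 6: eliminating its period and room leaves {A, F}.
Period 4, room 1: eliminating its period and room leaves {A, F}.
Period 4, room 6: eliminating its period and room leaves {A, F}.
Period 5, room 2: eliminating its period and room leaves {C}.
Period 6, room 2: eliminating its period and room leaves {F}.
Period 6, room 6: eliminating its period and room leaves {F, D}.
Enumerating the assignments across these blanks that avoid any period or room repeat gives 2 completions.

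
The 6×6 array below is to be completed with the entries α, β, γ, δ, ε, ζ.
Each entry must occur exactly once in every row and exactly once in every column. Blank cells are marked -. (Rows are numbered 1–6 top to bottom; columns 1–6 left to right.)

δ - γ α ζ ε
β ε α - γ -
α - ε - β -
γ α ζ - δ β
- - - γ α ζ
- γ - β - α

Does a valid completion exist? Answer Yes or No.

Yes

No row or column among the givens repeats a symbol, and propagating forced cells runs into no contradiction.
One valid completion exists (for instance, δ β γ α ζ ε / β ε α ζ γ δ / α ζ ε δ β γ / γ α ζ ε δ β / ε δ β γ α ζ / ζ γ δ β ε α).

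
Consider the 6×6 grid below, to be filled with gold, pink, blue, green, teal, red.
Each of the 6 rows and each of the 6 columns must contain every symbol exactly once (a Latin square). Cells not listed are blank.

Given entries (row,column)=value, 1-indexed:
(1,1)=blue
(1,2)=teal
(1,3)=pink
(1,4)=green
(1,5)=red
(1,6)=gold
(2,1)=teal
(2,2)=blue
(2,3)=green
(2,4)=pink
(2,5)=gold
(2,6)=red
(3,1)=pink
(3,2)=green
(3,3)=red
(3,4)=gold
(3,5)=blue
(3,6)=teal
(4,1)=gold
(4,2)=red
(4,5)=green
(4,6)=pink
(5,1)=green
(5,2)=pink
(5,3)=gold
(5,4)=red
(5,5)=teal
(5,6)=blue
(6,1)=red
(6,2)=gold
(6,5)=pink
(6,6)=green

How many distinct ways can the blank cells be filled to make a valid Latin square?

Row 4, column 3: eliminating its row and column leaves {blue, teal}.
Row 4, column 4: eliminating its row and column leaves {blue, teal}.
Row 6, column 3: eliminating its row and column leaves {blue, teal}.
Row 6, column 4: eliminating its row and column leaves {blue, teal}.
Enumerating the assignments across these blanks that avoid any row or column repeat gives 2 completions.

2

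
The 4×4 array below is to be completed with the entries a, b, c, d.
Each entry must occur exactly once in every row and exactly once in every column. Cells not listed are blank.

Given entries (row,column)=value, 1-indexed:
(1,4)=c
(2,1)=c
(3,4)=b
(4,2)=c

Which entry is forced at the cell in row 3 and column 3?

Row 3, column 3 is narrowed to {a, c, d}.
If it were a, then row 3, column 2 would be left with no valid symbol.
If it were d, then row 3, column 2 would be left with no valid symbol.
So row 3, column 3 must be c.

c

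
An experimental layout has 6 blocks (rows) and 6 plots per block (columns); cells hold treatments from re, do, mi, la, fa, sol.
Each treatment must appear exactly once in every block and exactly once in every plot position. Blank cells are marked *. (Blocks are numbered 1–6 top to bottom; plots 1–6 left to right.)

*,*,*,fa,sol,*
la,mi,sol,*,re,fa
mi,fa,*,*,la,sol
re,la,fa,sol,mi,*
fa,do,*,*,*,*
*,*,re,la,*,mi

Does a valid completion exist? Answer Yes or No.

Block 5, plot 5: block 5 together with plot 5 already contain {re, do, mi, la, fa, sol} — every symbol — so nothing can go there. The grid has no valid completion.

No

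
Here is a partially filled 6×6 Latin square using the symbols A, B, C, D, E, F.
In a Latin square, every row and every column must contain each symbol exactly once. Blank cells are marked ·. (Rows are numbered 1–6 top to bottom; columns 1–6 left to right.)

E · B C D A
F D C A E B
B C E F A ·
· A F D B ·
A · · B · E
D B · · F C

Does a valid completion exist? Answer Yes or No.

No

Row 4, column 6: row 4 together with column 6 already contain {A, B, C, D, E, F} — every symbol — so nothing can go there. The grid has no valid completion.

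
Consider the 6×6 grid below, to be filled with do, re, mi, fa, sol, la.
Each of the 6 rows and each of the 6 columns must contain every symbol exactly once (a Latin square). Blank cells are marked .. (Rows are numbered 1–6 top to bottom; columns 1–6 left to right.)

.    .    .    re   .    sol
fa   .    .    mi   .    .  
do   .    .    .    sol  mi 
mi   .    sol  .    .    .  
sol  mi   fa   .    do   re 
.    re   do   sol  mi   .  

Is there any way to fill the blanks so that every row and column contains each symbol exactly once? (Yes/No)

Row 1, column 1: row 1 has {re, sol} and column 1 has {do, mi, fa, sol}, so it must be la.
Now row 6, column 1: row 6 together with column 1 already contain {do, re, mi, fa, sol, la} — every symbol — so nothing can go there. The grid has no valid completion.

No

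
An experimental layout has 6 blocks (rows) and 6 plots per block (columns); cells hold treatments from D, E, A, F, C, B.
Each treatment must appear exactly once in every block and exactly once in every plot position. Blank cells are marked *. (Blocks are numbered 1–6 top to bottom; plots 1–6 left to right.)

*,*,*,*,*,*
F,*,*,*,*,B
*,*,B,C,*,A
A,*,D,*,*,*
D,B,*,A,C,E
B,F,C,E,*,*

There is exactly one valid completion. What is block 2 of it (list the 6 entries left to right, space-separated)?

F C A D E B

Block 2, plot 4: block 2 has {F, B} and plot 4 has {E, A, C}, leaving only D.
Block 3, plot 1: block 3 has {A, C, B} and plot 1 has {D, A, F, B}, leaving only E.
Block 1, plot 1: block 1 has {} and plot 1 has {D, E, A, F, B}, leaving only C.
Block 3, plot 2: block 3 has {E, A, C, B} and plot 2 has {F, B}, leaving only D.
Block 3, plot 5: block 3 has {D, E, A, C, B} and plot 5 has {C}, leaving only F.
Block 5, plot 3: block 5 has {D, E, A, C, B} and plot 3 has {D, C, B}, leaving only F.
Block 6, plot 6: block 6 has {E, F, C, B} and plot 6 has {E, A, B}, leaving only D.
Block 1, plot 6: block 1 has {C} and plot 6 has {D, E, A, B}, leaving only F.
Block 1, plot 4: block 1 has {F, C} and plot 4 has {D, E, A, C}, leaving only B.
Block 4, plot 4: block 4 has {D, A} and plot 4 has {D, E, A, C, B}, leaving only F.
Block 4, plot 6: block 4 has {D, A, F} and plot 6 has {D, E, A, F, B}, leaving only C.
Block 4, plot 2: block 4 has {D, A, F, C} and plot 2 has {D, F, B}, leaving only E.
Block 1, plot 2: block 1 has {F, C, B} and plot 2 has {D, E, F, B}, leaving only A.
Block 2, plot 2: block 2 has {D, F, B} and plot 2 has {D, E, A, F, B}, leaving only C.
Block 1, plot 3: block 1 has {A, F, C, B} and plot 3 has {D, F, C, B}, leaving only E.
Block 2, plot 3: block 2 has {D, F, C, B} and plot 3 has {D, E, F, C, B}, leaving only A.
Block 2, plot 5: block 2 has {D, A, F, C, B} and plot 5 has {F, C}, leaving only E.
So block 2 reads: F C A D E B.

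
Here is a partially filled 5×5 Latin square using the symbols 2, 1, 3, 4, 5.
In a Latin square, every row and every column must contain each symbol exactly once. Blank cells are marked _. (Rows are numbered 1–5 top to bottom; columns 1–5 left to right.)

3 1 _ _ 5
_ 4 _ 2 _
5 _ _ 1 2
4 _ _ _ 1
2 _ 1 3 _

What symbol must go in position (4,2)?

2

Row 1, column 4: row 1 has {1, 3, 5} and column 4 has {2, 1, 3}, leaving only 4.
Row 1, column 3: row 1 has {1, 3, 4, 5} and column 3 has {1}, leaving only 2.
Row 2, column 1: row 2 has {2, 4} and column 1 has {2, 3, 4, 5}, leaving only 1.
Row 2, column 5: row 2 has {2, 1, 4} and column 5 has {2, 1, 5}, leaving only 3.
Row 2, column 3: row 2 has {2, 1, 3, 4} and column 3 has {2, 1}, leaving only 5.
Row 3, column 2: row 3 has {2, 1, 5} and column 2 has {1, 4}, leaving only 3.
Row 3, column 3: row 3 has {2, 1, 3, 5} and column 3 has {2, 1, 5}, leaving only 4.
Row 4, column 3: row 4 has {1, 4} and column 3 has {2, 1, 4, 5}, leaving only 3.
Row 4, column 4: row 4 has {1, 3, 4} and column 4 has {2, 1, 3, 4}, leaving only 5.
Row 4 already has {1, 3, 4, 5} and column 2 already has {1, 3, 4}, so row 4, column 2 must be 2.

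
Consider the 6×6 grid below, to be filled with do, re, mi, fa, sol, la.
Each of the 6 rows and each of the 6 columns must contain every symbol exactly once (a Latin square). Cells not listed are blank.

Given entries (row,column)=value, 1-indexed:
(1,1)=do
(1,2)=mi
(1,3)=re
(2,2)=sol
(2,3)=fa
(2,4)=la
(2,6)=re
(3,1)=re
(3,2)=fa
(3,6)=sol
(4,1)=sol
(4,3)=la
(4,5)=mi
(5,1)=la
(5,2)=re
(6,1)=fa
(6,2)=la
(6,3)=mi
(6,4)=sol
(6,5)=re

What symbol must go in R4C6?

fa

Row 1, column 4: row 1 has {do, re, mi} and column 4 has {sol, la}, leaving only fa.
Row 1, column 6: row 1 has {do, re, mi, fa} and column 6 has {re, sol}, leaving only la.
Row 1, column 5: row 1 has {do, re, mi, fa, la} and column 5 has {re, mi}, leaving only sol.
Row 2, column 1: row 2 has {re, fa, sol, la} and column 1 has {do, re, fa, sol, la}, leaving only mi.
Row 2, column 5: row 2 has {re, mi, fa, sol, la} and column 5 has {re, mi, sol}, leaving only do.
Row 3, column 3: row 3 has {re, fa, sol} and column 3 has {re, mi, fa, la}, leaving only do.
Row 3, column 4: row 3 has {do, re, fa, sol} and column 4 has {fa, sol, la}, leaving only mi.
Row 3, column 5: row 3 has {do, re, mi, fa, sol} and column 5 has {do, re, mi, sol}, leaving only la.
Row 4, column 2: row 4 has {mi, sol, la} and column 2 has {re, mi, fa, sol, la}, leaving only do.
Row 4 already has {do, mi, sol, la} and column 6 already has {re, sol, la}, so row 4, column 6 must be fa.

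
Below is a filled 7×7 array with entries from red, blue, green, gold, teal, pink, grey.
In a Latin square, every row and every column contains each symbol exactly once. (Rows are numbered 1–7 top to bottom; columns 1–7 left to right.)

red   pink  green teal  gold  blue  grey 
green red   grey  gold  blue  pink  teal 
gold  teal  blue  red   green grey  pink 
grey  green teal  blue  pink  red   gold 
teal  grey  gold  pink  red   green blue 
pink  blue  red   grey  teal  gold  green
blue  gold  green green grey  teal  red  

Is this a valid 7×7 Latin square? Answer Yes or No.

Column 3 contains green twice (at rows 1 and 7), so it is not a permutation.

No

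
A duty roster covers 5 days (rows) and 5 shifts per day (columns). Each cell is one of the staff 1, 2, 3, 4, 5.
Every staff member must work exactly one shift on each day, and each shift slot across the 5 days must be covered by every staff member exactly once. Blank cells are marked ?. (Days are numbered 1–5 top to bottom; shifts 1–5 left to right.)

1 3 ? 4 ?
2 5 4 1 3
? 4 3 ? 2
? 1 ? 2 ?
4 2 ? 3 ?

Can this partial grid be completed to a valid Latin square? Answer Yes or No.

No

Day 1, shift 5: day 1 has {1, 3, 4} and shift 5 has {2, 3}, so it must be 5.
Day 1, shift 3: day 1 has {1, 3, 4, 5} and shift 3 has {3, 4}, so it must be 2.
Day 3, shift 1: day 3 has {2, 3, 4} and shift 1 has {1, 2, 4}, so it must be 5.
Now day 3, shift 4: day 3 together with shift 4 already contain {1, 2, 3, 4, 5} — every symbol — so nothing can go there. The grid has no valid completion.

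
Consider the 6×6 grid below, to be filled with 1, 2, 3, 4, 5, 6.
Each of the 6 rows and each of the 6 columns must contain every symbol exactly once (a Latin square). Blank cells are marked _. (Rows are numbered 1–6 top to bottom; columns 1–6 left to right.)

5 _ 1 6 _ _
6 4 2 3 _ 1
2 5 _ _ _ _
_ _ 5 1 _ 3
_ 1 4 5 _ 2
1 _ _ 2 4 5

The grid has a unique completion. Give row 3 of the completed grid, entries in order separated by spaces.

Row 3, column 4: row 3 has {2, 5} and column 4 has {1, 2, 3, 5, 6}, leaving only 4.
Row 3, column 6: row 3 has {2, 4, 5} and column 6 has {1, 2, 3, 5}, leaving only 6.
Row 3, column 3: row 3 has {2, 4, 5, 6} and column 3 has {1, 2, 4, 5}, leaving only 3.
Row 3, column 5: row 3 has {2, 3, 4, 5, 6} and column 5 has {4}, leaving only 1.
So row 3 reads: 2 5 3 4 1 6.

2 5 3 4 1 6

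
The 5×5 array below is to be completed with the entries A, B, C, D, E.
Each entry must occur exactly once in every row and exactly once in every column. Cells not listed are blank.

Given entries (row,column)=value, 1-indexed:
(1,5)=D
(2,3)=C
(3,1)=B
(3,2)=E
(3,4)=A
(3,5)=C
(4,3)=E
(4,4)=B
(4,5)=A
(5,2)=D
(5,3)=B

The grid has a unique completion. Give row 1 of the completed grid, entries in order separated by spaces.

C B A E D

Row 1, column 3: row 1 has {D} and column 3 has {B, C, E}, leaving only A.
Row 3, column 3: row 3 has {A, B, C, E} and column 3 has {A, B, C, E}, leaving only D.
Row 4, column 2: row 4 has {A, B, E} and column 2 has {D, E}, leaving only C.
Row 1, column 2: row 1 has {A, D} and column 2 has {C, D, E}, leaving only B.
Row 2, column 2: row 2 has {C} and column 2 has {B, C, D, E}, leaving only A.
Row 4, column 1: row 4 has {A, B, C, E} and column 1 has {B}, leaving only D.
Row 2, column 1: row 2 has {A, C} and column 1 has {B, D}, leaving only E.
Row 1, column 1: row 1 has {A, B, D} and column 1 has {B, D, E}, leaving only C.
Row 1, column 4: row 1 has {A, B, C, D} and column 4 has {A, B}, leaving only E.
So row 1 reads: C B A E D.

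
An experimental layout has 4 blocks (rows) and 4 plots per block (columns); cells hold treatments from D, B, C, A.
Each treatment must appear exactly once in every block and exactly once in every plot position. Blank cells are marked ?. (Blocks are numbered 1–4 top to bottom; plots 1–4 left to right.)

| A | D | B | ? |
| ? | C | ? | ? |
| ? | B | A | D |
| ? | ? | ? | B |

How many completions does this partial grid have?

1

Block 1, plot 4: eliminating its block and plot leaves {C}.
Block 2, plot 1: eliminating its block and plot leaves {D, B}.
Block 2, plot 3: eliminating its block and plot leaves {D}.
Block 2, plot 4: eliminating its block and plot leaves {A}.
Block 3, plot 1: eliminating its block and plot leaves {C}.
Block 4, plot 1: eliminating its block and plot leaves {D, C}.
Block 4, plot 2: eliminating its block and plot leaves {A}.
Block 4, plot 3: eliminating its block and plot leaves {D, C}.
Only one assignment across all blanks avoids any block or plot repeat, giving 1 completion.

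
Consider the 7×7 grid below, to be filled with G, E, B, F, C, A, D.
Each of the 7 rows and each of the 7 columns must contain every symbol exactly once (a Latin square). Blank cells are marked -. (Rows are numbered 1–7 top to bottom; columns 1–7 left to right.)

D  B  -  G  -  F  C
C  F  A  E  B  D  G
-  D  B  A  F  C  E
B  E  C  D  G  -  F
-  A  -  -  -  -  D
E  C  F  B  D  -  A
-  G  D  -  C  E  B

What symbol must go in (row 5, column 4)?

C

Row 1, column 3: row 1 has {G, B, F, C, D} and column 3 has {B, F, C, A, D}, leaving only E.
Row 1, column 5: row 1 has {G, E, B, F, C, D} and column 5 has {G, B, F, C, D}, leaving only A.
Row 3, column 1: row 3 has {E, B, F, C, A, D} and column 1 has {E, B, C, D}, leaving only G.
Row 4, column 6: row 4 has {G, E, B, F, C, D} and column 6 has {E, F, C, D}, leaving only A.
Row 5, column 1: row 5 has {A, D} and column 1 has {G, E, B, C, D}, leaving only F.
Row 5 already has {F, A, D} and column 4 already has {G, E, B, A, D}, so row 5, column 4 must be C.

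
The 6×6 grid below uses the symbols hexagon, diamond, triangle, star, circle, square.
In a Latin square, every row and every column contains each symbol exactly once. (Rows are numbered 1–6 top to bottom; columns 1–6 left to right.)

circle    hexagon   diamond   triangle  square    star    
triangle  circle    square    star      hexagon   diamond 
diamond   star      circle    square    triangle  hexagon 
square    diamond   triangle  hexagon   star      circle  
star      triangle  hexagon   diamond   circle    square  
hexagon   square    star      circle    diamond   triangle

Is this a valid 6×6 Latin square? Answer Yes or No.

Yes

Each row is a permutation of the 6 symbols, and so is each column.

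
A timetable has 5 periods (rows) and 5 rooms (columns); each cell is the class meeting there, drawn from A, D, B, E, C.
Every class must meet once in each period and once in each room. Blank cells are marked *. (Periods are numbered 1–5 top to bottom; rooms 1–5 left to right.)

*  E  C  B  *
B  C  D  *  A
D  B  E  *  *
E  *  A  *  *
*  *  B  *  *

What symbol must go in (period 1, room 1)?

Period 1 already has {B, E, C} and room 1 already has {D, B, E}, so period 1, room 1 must be A.

A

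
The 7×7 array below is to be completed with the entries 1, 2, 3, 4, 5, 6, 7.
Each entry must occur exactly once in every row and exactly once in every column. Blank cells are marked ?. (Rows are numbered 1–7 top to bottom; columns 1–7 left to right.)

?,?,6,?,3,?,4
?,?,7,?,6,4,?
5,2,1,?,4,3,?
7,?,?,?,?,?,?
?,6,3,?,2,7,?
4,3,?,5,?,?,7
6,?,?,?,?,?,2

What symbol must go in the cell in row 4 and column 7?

Row 3, column 7: row 3 has {1, 2, 3, 4, 5} and column 7 has {2, 4, 7}, leaving only 6.
Row 3, column 4: row 3 has {1, 2, 3, 4, 5, 6} and column 4 has {5}, leaving only 7.
Row 5, column 1: row 5 has {2, 3, 6, 7} and column 1 has {4, 5, 6, 7}, leaving only 1.
Row 1, column 1: row 1 has {3, 4, 6} and column 1 has {1, 4, 5, 6, 7}, leaving only 2.
Row 1, column 4: row 1 has {2, 3, 4, 6} and column 4 has {5, 7}, leaving only 1.
Row 1, column 6: row 1 has {1, 2, 3, 4, 6} and column 6 has {3, 4, 7}, leaving only 5.
Row 1, column 2: row 1 has {1, 2, 3, 4, 5, 6} and column 2 has {2, 3, 6}, leaving only 7.
Row 2, column 1: row 2 has {4, 6, 7} and column 1 has {1, 2, 4, 5, 6, 7}, leaving only 3.
Row 2, column 4: row 2 has {3, 4, 6, 7} and column 4 has {1, 5, 7}, leaving only 2.
Row 5, column 4: row 5 has {1, 2, 3, 6, 7} and column 4 has {1, 2, 5, 7}, leaving only 4.
Row 5, column 7: row 5 has {1, 2, 3, 4, 6, 7} and column 7 has {2, 4, 6, 7}, leaving only 5.
Row 2, column 7: row 2 has {2, 3, 4, 6, 7} and column 7 has {2, 4, 5, 6, 7}, leaving only 1.
Row 4 already has {7} and column 7 already has {1, 2, 4, 5, 6, 7}, so row 4, column 7 must be 3.

3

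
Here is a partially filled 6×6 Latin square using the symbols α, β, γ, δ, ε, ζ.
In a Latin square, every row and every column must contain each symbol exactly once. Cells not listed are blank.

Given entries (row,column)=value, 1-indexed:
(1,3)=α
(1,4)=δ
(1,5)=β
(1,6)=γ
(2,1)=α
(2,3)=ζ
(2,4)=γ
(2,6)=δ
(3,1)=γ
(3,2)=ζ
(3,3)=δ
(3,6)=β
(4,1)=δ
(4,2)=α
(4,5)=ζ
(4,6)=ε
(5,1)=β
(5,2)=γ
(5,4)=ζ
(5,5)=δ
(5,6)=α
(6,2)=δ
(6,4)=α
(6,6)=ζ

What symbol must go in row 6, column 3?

β

Row 1, column 2: row 1 has {α, β, γ, δ} and column 2 has {α, γ, δ, ζ}, leaving only ε.
Row 1, column 1: row 1 has {α, β, γ, δ, ε} and column 1 has {α, β, γ, δ}, leaving only ζ.
Row 2, column 2: row 2 has {α, γ, δ, ζ} and column 2 has {α, γ, δ, ε, ζ}, leaving only β.
Row 2, column 5: row 2 has {α, β, γ, δ, ζ} and column 5 has {β, δ, ζ}, leaving only ε.
Row 3, column 4: row 3 has {β, γ, δ, ζ} and column 4 has {α, γ, δ, ζ}, leaving only ε.
Row 3, column 5: row 3 has {β, γ, δ, ε, ζ} and column 5 has {β, δ, ε, ζ}, leaving only α.
Row 4, column 4: row 4 has {α, δ, ε, ζ} and column 4 has {α, γ, δ, ε, ζ}, leaving only β.
Row 4, column 3: row 4 has {α, β, δ, ε, ζ} and column 3 has {α, δ, ζ}, leaving only γ.
Row 5, column 3: row 5 has {α, β, γ, δ, ζ} and column 3 has {α, γ, δ, ζ}, leaving only ε.
Row 6 already has {α, δ, ζ} and column 3 already has {α, γ, δ, ε, ζ}, so row 6, column 3 must be β.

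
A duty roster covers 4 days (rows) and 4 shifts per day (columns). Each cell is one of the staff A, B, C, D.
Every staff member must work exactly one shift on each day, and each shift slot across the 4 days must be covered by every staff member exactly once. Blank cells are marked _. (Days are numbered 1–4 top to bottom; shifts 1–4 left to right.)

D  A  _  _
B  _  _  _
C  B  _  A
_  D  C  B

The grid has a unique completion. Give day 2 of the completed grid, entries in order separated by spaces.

Day 2, shift 2: day 2 has {B} and shift 2 has {A, B, D}, leaving only C.
Day 2, shift 4: day 2 has {B, C} and shift 4 has {A, B}, leaving only D.
Day 2, shift 3: day 2 has {B, C, D} and shift 3 has {C}, leaving only A.
So day 2 reads: B C A D.

B C A D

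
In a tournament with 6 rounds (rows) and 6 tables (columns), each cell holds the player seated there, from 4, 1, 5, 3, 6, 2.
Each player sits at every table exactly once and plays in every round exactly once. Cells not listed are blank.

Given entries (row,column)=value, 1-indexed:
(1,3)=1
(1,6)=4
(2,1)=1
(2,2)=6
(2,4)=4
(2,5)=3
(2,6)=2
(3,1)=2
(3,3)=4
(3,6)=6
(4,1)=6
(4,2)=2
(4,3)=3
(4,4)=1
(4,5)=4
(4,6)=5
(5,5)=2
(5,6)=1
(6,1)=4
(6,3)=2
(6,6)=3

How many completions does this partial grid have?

Round 1, table 1: eliminating its round and table leaves {5, 3}.
Round 1, table 2: eliminating its round and table leaves {5, 3}.
Round 1, table 4: eliminating its round and table leaves {5, 3, 6, 2}.
Round 1, table 5: eliminating its round and table leaves {5, 6}.
Round 2, table 3: eliminating its round and table leaves {5}.
Round 3, table 2: eliminating its round and table leaves {1, 5, 3}.
Round 3, table 4: eliminating its round and table leaves {5, 3}.
Round 3, table 5: eliminating its round and table leaves {1, 5}.
Round 5, table 1: eliminating its round and table leaves {5, 3}.
Round 5, table 2: eliminating its round and table leaves {4, 5, 3}.
Round 5, table 3: eliminating its round and table leaves {5, 6}.
Round 5, table 4: eliminating its round and table leaves {5, 3, 6}.
Round 6, table 2: eliminating its round and table leaves {1, 5}.
Round 6, table 4: eliminating its round and table leaves {5, 6}.
Round 6, table 5: eliminating its round and table leaves {1, 5, 6}.
Enumerating the assignments across these blanks that avoid any round or table repeat gives 3 completions.

3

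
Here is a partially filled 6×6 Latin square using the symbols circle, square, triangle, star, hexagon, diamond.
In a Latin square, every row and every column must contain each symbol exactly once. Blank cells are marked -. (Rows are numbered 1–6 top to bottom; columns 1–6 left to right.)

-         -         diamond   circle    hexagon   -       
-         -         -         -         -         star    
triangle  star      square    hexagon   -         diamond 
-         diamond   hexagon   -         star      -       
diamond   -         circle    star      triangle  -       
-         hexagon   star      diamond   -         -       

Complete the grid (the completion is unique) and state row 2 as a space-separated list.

hexagon circle triangle square diamond star

Row 2, column 3: row 2 has {star} and column 3 has {circle, square, star, hexagon, diamond}, leaving only triangle.
Row 2, column 4: row 2 has {triangle, star} and column 4 has {circle, star, hexagon, diamond}, leaving only square.
Row 2, column 2: row 2 has {square, triangle, star} and column 2 has {star, hexagon, diamond}, leaving only circle.
Row 2, column 1: row 2 has {circle, square, triangle, star} and column 1 has {triangle, diamond}, leaving only hexagon.
Row 2, column 5: row 2 has {circle, square, triangle, star, hexagon} and column 5 has {triangle, star, hexagon}, leaving only diamond.
So row 2 reads: hexagon circle triangle square diamond star.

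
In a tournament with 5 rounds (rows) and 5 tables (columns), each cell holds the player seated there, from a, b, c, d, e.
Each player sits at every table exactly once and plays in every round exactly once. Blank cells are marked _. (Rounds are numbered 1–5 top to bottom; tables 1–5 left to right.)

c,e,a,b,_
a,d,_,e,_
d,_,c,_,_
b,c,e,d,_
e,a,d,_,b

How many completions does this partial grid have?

Round 1, table 5: eliminating its round and table leaves {d}.
Round 2, table 3: eliminating its round and table leaves {b}.
Round 2, table 5: eliminating its round and table leaves {c}.
Round 3, table 2: eliminating its round and table leaves {b}.
Round 3, table 4: eliminating its round and table leaves {a}.
Round 3, table 5: eliminating its round and table leaves {a, e}.
Round 4, table 5: eliminating its round and table leaves {a}.
Round 5, table 4: eliminating its round and table leaves {c}.
Only one assignment across all blanks avoids any round or table repeat, giving 1 completion.

1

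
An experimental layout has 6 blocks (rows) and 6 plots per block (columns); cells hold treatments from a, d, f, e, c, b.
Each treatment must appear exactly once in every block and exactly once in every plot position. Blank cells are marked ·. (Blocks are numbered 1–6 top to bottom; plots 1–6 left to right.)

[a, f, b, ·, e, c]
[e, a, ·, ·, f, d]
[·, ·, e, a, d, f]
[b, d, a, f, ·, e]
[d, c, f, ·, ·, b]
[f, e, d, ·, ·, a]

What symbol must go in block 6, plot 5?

Block 1, plot 4: block 1 has {a, f, e, c, b} and plot 4 has {a, f}, leaving only d.
Block 2, plot 3: block 2 has {a, d, f, e} and plot 3 has {a, d, f, e, b}, leaving only c.
Block 2, plot 4: block 2 has {a, d, f, e, c} and plot 4 has {a, d, f}, leaving only b.
Block 3, plot 1: block 3 has {a, d, f, e} and plot 1 has {a, d, f, e, b}, leaving only c.
Block 3, plot 2: block 3 has {a, d, f, e, c} and plot 2 has {a, d, f, e, c}, leaving only b.
Block 4, plot 5: block 4 has {a, d, f, e, b} and plot 5 has {d, f, e}, leaving only c.
Block 6 already has {a, d, f, e} and plot 5 already has {d, f, e, c}, so block 6, plot 5 must be b.

b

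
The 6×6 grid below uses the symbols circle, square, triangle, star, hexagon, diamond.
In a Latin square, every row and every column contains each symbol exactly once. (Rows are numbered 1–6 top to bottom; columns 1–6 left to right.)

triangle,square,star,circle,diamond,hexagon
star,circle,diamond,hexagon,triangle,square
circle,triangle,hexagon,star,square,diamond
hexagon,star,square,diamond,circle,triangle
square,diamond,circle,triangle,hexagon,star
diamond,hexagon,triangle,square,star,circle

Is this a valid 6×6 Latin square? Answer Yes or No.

Each row is a permutation of the 6 symbols, and so is each column.

Yes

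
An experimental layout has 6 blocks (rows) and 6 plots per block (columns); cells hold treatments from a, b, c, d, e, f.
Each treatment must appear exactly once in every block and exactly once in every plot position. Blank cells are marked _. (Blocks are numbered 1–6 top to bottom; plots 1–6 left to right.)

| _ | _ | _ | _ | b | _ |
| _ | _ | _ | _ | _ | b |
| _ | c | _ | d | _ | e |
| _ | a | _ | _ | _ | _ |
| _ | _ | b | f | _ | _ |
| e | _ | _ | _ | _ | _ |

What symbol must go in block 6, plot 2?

Block 6, plot 2 is narrowed to {b, d, f}.
If it were d, then block 2, plot 2 would be left with no valid symbol.
If it were f, propagating the remaining blanks reaches a contradiction.
So block 6, plot 2 must be b.

b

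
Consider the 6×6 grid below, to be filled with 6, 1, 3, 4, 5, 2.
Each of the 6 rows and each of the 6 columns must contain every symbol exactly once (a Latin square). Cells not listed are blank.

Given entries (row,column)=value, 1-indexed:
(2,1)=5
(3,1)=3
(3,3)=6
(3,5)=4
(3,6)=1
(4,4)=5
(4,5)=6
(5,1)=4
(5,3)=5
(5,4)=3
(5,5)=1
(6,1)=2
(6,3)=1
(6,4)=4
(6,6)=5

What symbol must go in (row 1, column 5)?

Row 3, column 4: row 3 has {6, 1, 3, 4} and column 4 has {3, 4, 5}, leaving only 2.
Row 3, column 2: row 3 has {6, 1, 3, 4, 2} and column 2 has {}, leaving only 5.
Row 4, column 1: row 4 has {6, 5} and column 1 has {3, 4, 5, 2}, leaving only 1.
Row 1, column 1: row 1 has {} and column 1 has {1, 3, 4, 5, 2}, leaving only 6.
Row 1, column 4: row 1 has {6} and column 4 has {3, 4, 5, 2}, leaving only 1.
Row 2, column 4: row 2 has {5} and column 4 has {1, 3, 4, 5, 2}, leaving only 6.
Row 6, column 5: row 6 has {1, 4, 5, 2} and column 5 has {6, 1, 4}, leaving only 3.
Row 2, column 5: row 2 has {6, 5} and column 5 has {6, 1, 3, 4}, leaving only 2.
Row 1 already has {6, 1} and column 5 already has {6, 1, 3, 4, 2}, so row 1, column 5 must be 5.

5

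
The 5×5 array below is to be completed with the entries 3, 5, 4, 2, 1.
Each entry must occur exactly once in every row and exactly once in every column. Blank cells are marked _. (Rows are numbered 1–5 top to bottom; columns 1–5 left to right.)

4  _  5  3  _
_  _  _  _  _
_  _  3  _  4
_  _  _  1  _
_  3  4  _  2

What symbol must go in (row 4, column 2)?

Row 1, column 5: row 1 has {3, 5, 4} and column 5 has {4, 2}, leaving only 1.
Row 1, column 2: row 1 has {3, 5, 4, 1} and column 2 has {3}, leaving only 2.
Row 4, column 3: row 4 has {1} and column 3 has {3, 5, 4}, leaving only 2.
Row 2, column 3: row 2 has {} and column 3 has {3, 5, 4, 2}, leaving only 1.
Row 5, column 4: row 5 has {3, 4, 2} and column 4 has {3, 1}, leaving only 5.
Row 3, column 4: row 3 has {3, 4} and column 4 has {3, 5, 1}, leaving only 2.
Row 2, column 4: row 2 has {1} and column 4 has {3, 5, 2, 1}, leaving only 4.
Row 2, column 2: row 2 has {4, 1} and column 2 has {3, 2}, leaving only 5.
Row 4 already has {2, 1} and column 2 already has {3, 5, 2}, so row 4, column 2 must be 4.

4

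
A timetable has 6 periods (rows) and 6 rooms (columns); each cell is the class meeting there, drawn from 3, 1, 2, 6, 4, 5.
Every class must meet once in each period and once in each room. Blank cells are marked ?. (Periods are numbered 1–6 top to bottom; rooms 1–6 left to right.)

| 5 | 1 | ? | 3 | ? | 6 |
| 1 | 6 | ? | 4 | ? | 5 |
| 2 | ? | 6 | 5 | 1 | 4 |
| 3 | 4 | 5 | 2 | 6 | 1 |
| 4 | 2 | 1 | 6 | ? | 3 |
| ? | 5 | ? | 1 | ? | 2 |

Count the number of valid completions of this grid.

2

Period 1, room 3: eliminating its period and room leaves {2, 4}.
Period 1, room 5: eliminating its period and room leaves {2, 4}.
Period 2, room 3: eliminating its period and room leaves {3, 2}.
Period 2, room 5: eliminating its period and room leaves {3, 2}.
Period 3, room 2: eliminating its period and room leaves {3}.
Period 5, room 5: eliminating its period and room leaves {5}.
Period 6, room 1: eliminating its period and room leaves {6}.
Period 6, room 3: eliminating its period and room leaves {3, 4}.
Period 6, room 5: eliminating its period and room leaves {3, 4}.
Enumerating the assignments across these blanks that avoid any period or room repeat gives 2 completions.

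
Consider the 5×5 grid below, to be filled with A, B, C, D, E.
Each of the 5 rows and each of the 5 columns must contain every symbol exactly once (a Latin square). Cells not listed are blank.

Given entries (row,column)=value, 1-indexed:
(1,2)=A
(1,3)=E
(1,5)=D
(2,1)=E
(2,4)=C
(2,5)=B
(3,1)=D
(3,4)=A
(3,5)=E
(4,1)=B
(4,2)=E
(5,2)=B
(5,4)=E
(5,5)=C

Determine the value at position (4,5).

Row 4 already has {B, E} and column 5 already has {B, C, D, E}, so row 4, column 5 must be A.

A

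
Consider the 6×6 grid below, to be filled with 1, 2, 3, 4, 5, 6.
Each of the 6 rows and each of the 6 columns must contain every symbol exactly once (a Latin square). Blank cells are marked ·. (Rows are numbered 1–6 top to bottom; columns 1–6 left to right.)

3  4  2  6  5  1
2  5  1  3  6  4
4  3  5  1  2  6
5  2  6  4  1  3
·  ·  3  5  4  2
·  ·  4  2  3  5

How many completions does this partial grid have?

2

Row 5, column 1: eliminating its row and column leaves {1, 6}.
Row 5, column 2: eliminating its row and column leaves {1, 6}.
Row 6, column 1: eliminating its row and column leaves {1, 6}.
Row 6, column 2: eliminating its row and column leaves {1, 6}.
Enumerating the assignments across these blanks that avoid any row or column repeat gives 2 completions.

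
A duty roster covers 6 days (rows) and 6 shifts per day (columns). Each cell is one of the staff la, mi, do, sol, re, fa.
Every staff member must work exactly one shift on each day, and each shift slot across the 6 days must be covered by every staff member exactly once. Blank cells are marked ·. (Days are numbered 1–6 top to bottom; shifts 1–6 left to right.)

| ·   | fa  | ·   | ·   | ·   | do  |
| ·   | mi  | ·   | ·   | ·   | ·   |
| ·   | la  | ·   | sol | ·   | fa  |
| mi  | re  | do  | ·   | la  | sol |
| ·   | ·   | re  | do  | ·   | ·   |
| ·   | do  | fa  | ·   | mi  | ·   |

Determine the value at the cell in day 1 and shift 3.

la

Day 3, shift 3: day 3 has {la, sol, fa} and shift 3 has {do, re, fa}, leaving only mi.
Day 4, shift 4: day 4 has {la, mi, do, sol, re} and shift 4 has {do, sol}, leaving only fa.
Day 5, shift 2: day 5 has {do, re} and shift 2 has {la, mi, do, re, fa}, leaving only sol.
Day 5, shift 5: day 5 has {do, sol, re} and shift 5 has {la, mi}, leaving only fa.
Day 5, shift 1: day 5 has {do, sol, re, fa} and shift 1 has {mi}, leaving only la.
Day 5, shift 6: day 5 has {la, do, sol, re, fa} and shift 6 has {do, sol, fa}, leaving only mi.
Day 1, shift 3 is narrowed to {la, sol}.
If it were sol, then day 1, shift 5 would be left with no valid symbol.
So day 1, shift 3 must be la.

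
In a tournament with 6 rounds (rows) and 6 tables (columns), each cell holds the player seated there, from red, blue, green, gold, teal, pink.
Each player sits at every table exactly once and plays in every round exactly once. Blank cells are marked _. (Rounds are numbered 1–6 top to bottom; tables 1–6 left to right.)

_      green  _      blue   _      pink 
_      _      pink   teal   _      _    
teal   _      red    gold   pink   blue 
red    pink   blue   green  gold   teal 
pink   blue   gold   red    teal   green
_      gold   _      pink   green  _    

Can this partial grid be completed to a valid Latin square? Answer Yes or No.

Round 3, table 2: round 3 together with table 2 already contain {red, blue, green, gold, teal, pink} — every symbol — so nothing can go there. The grid has no valid completion.

No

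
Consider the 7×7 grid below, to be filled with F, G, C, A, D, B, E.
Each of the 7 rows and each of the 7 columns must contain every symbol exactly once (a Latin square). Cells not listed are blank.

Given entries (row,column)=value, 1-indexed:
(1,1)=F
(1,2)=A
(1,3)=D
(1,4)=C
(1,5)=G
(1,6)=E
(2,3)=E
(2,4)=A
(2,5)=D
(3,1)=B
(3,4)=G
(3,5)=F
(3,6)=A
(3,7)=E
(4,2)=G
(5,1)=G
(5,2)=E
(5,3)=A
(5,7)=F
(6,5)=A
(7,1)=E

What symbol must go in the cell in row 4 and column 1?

A

Row 1, column 7: row 1 has {F, G, C, A, D, E} and column 7 has {F, E}, leaving only B.
Row 2, column 1: row 2 has {A, D, E} and column 1 has {F, G, B, E}, leaving only C.
Row 2, column 7: row 2 has {C, A, D, E} and column 7 has {F, B, E}, leaving only G.
Row 3, column 3: row 3 has {F, G, A, B, E} and column 3 has {A, D, E}, leaving only C.
Row 3, column 2: row 3 has {F, G, C, A, B, E} and column 2 has {G, A, E}, leaving only D.
Row 6, column 1: row 6 has {A} and column 1 has {F, G, C, B, E}, leaving only D.
Row 4 already has {G} and column 1 already has {F, G, C, D, B, E}, so row 4, column 1 must be A.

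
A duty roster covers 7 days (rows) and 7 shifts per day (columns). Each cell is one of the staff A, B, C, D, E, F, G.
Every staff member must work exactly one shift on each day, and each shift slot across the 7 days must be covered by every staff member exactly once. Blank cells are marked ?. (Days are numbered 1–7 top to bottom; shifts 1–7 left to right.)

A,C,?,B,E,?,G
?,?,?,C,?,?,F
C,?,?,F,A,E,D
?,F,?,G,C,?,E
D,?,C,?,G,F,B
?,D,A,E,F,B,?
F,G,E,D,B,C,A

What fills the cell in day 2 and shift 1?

Day 1, shift 6: day 1 has {A, B, C, E, G} and shift 6 has {B, C, E, F}, leaving only D.
Day 1, shift 3: day 1 has {A, B, C, D, E, G} and shift 3 has {A, C, E}, leaving only F.
Day 2, shift 5: day 2 has {C, F} and shift 5 has {A, B, C, E, F, G}, leaving only D.
Day 3, shift 2: day 3 has {A, C, D, E, F} and shift 2 has {C, D, F, G}, leaving only B.
Day 3, shift 3: day 3 has {A, B, C, D, E, F} and shift 3 has {A, C, E, F}, leaving only G.
Day 2, shift 3: day 2 has {C, D, F} and shift 3 has {A, C, E, F, G}, leaving only B.
Day 4, shift 1: day 4 has {C, E, F, G} and shift 1 has {A, C, D, F}, leaving only B.
Day 4, shift 3: day 4 has {B, C, E, F, G} and shift 3 has {A, B, C, E, F, G}, leaving only D.
Day 4, shift 6: day 4 has {B, C, D, E, F, G} and shift 6 has {B, C, D, E, F}, leaving only A.
Day 2, shift 6: day 2 has {B, C, D, F} and shift 6 has {A, B, C, D, E, F}, leaving only G.
Day 2 already has {B, C, D, F, G} and shift 1 already has {A, B, C, D, F}, so day 2, shift 1 must be E.

E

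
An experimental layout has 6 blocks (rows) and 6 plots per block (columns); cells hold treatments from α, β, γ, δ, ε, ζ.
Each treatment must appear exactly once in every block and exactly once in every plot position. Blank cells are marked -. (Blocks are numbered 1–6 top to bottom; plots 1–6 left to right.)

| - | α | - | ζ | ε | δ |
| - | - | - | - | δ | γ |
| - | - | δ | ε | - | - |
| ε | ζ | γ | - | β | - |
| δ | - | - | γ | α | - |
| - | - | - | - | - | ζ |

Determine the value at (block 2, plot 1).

Block 1, plot 3: block 1 has {α, δ, ε, ζ} and plot 3 has {γ, δ}, leaving only β.
Block 1, plot 1: block 1 has {α, β, δ, ε, ζ} and plot 1 has {δ, ε}, leaving only γ.
Block 4, plot 6: block 4 has {β, γ, ε, ζ} and plot 6 has {γ, δ, ζ}, leaving only α.
Block 3, plot 6: block 3 has {δ, ε} and plot 6 has {α, γ, δ, ζ}, leaving only β.
Block 3, plot 2: block 3 has {β, δ, ε} and plot 2 has {α, ζ}, leaving only γ.
Block 3, plot 5: block 3 has {β, γ, δ, ε} and plot 5 has {α, β, δ, ε}, leaving only ζ.
Block 3, plot 1: block 3 has {β, γ, δ, ε, ζ} and plot 1 has {γ, δ, ε}, leaving only α.
Block 4, plot 4: block 4 has {α, β, γ, ε, ζ} and plot 4 has {γ, ε, ζ}, leaving only δ.
Block 5, plot 6: block 5 has {α, γ, δ} and plot 6 has {α, β, γ, δ, ζ}, leaving only ε.
Block 5, plot 2: block 5 has {α, γ, δ, ε} and plot 2 has {α, γ, ζ}, leaving only β.
Block 2, plot 2: block 2 has {γ, δ} and plot 2 has {α, β, γ, ζ}, leaving only ε.
Block 5, plot 3: block 5 has {α, β, γ, δ, ε} and plot 3 has {β, γ, δ}, leaving only ζ.
Block 2, plot 3: block 2 has {γ, δ, ε} and plot 3 has {β, γ, δ, ζ}, leaving only α.
Block 2, plot 4: block 2 has {α, γ, δ, ε} and plot 4 has {γ, δ, ε, ζ}, leaving only β.
Block 2 already has {α, β, γ, δ, ε} and plot 1 already has {α, γ, δ, ε}, so block 2, plot 1 must be ζ.

ζ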